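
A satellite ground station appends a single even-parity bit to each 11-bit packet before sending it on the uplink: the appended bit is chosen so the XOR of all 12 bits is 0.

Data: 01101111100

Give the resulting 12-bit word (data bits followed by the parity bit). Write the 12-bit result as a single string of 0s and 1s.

XOR of the 11 data bits: 0⊕1⊕1⊕0⊕1⊕1⊕1⊕1⊕1⊕0⊕0 = 1
Parity bit = 1 (so all 12 bits XOR to 0).

011011111001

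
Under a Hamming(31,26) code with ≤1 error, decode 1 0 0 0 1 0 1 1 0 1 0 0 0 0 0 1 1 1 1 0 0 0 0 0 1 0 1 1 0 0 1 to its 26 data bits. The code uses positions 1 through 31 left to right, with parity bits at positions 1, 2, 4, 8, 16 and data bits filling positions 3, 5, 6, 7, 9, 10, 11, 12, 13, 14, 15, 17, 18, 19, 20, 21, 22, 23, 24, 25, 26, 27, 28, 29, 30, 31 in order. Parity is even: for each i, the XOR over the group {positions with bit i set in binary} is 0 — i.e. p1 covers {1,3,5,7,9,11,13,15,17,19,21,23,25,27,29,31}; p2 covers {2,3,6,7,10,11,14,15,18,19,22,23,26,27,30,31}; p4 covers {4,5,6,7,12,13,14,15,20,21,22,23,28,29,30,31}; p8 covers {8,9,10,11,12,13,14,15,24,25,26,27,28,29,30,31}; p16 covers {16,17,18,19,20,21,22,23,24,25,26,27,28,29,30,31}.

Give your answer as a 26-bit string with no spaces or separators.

01010100000111000001011001

s1 (pos 1,3,5,7,9,11,13,15,17,19,21,23,25,27,29,31): 1⊕0⊕1⊕1⊕0⊕0⊕0⊕0⊕1⊕1⊕0⊕0⊕1⊕1⊕0⊕1 = 0
s2 (pos 2,3,6,7,10,11,14,15,18,19,22,23,26,27,30,31): 0⊕0⊕0⊕1⊕1⊕0⊕0⊕0⊕1⊕1⊕0⊕0⊕0⊕1⊕0⊕1 = 0
s4 (pos 4,5,6,7,12,13,14,15,20,21,22,23,28,29,30,31): 0⊕1⊕0⊕1⊕0⊕0⊕0⊕0⊕0⊕0⊕0⊕0⊕1⊕0⊕0⊕1 = 0
s8 (pos 8,9,10,11,12,13,14,15,24,25,26,27,28,29,30,31): 1⊕0⊕1⊕0⊕0⊕0⊕0⊕0⊕0⊕1⊕0⊕1⊕1⊕0⊕0⊕1 = 0
s16 (pos 16,17,18,19,20,21,22,23,24,25,26,27,28,29,30,31): 1⊕1⊕1⊕1⊕0⊕0⊕0⊕0⊕0⊕1⊕0⊕1⊕1⊕0⊕0⊕1 = 0
Syndrome s16…s1 = 00000 → no error.
Read data bits from positions 3,5,6,7,9,10,11,12,13,14,15,17,18,19,20,21,22,23,24,25,26,27,28,29,30,31: 01010100000111000001011001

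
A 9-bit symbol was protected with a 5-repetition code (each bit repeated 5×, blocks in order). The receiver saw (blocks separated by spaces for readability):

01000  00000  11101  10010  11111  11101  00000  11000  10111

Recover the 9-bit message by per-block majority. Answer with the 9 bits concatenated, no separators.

Block 1 (01000): 1 one → 0
Block 2 (00000): 0 ones → 0
Block 3 (11101): 4 ones → 1
Block 4 (10010): 2 ones → 0
Block 5 (11111): 5 ones → 1
Block 6 (11101): 4 ones → 1
Block 7 (00000): 0 ones → 0
Block 8 (11000): 2 ones → 0
Block 9 (10111): 4 ones → 1

001011001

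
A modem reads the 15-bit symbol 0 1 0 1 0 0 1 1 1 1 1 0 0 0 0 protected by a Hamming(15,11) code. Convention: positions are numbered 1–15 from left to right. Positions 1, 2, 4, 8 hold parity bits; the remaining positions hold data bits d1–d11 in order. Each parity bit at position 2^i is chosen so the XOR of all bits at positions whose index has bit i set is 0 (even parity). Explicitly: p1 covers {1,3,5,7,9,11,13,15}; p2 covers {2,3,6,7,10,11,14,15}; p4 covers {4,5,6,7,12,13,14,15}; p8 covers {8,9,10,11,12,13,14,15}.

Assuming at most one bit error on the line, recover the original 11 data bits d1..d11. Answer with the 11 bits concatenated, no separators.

00011110000

s1 (pos 1,3,5,7,9,11,13,15): 0⊕0⊕0⊕1⊕1⊕1⊕0⊕0 = 1
s2 (pos 2,3,6,7,10,11,14,15): 1⊕0⊕0⊕1⊕1⊕1⊕0⊕0 = 0
s4 (pos 4,5,6,7,12,13,14,15): 1⊕0⊕0⊕1⊕0⊕0⊕0⊕0 = 0
s8 (pos 8,9,10,11,12,13,14,15): 1⊕1⊕1⊕1⊕0⊕0⊕0⊕0 = 0
Syndrome s8…s1 = 0001 → error at position 1.
Flip position 1: 010100111110000 → 110100111110000
Read data bits from positions 3,5,6,7,9,10,11,12,13,14,15: 00011110000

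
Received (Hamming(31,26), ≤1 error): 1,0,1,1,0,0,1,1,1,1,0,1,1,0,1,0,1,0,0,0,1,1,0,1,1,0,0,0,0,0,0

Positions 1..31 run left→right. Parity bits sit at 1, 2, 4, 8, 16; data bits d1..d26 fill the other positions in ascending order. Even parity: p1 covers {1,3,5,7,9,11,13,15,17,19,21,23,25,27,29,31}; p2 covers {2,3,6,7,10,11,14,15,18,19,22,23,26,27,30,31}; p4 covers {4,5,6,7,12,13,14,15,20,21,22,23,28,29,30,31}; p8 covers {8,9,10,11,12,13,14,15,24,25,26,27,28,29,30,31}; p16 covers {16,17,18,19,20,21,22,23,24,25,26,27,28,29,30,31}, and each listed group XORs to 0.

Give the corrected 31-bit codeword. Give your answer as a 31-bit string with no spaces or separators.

1011001111011010100011111000000

s1 (pos 1,3,5,7,9,11,13,15,17,19,21,23,25,27,29,31): 1⊕1⊕0⊕1⊕1⊕0⊕1⊕1⊕1⊕0⊕1⊕0⊕1⊕0⊕0⊕0 = 1
s2 (pos 2,3,6,7,10,11,14,15,18,19,22,23,26,27,30,31): 0⊕1⊕0⊕1⊕1⊕0⊕0⊕1⊕0⊕0⊕1⊕0⊕0⊕0⊕0⊕0 = 1
s4 (pos 4,5,6,7,12,13,14,15,20,21,22,23,28,29,30,31): 1⊕0⊕0⊕1⊕1⊕1⊕0⊕1⊕0⊕1⊕1⊕0⊕0⊕0⊕0⊕0 = 1
s8 (pos 8,9,10,11,12,13,14,15,24,25,26,27,28,29,30,31): 1⊕1⊕1⊕0⊕1⊕1⊕0⊕1⊕1⊕1⊕0⊕0⊕0⊕0⊕0⊕0 = 0
s16 (pos 16,17,18,19,20,21,22,23,24,25,26,27,28,29,30,31): 0⊕1⊕0⊕0⊕0⊕1⊕1⊕0⊕1⊕1⊕0⊕0⊕0⊕0⊕0⊕0 = 1
Syndrome s16…s1 = 10111 → error at position 23.
Flip position 23: 1011001111011010100011011000000 → 1011001111011010100011111000000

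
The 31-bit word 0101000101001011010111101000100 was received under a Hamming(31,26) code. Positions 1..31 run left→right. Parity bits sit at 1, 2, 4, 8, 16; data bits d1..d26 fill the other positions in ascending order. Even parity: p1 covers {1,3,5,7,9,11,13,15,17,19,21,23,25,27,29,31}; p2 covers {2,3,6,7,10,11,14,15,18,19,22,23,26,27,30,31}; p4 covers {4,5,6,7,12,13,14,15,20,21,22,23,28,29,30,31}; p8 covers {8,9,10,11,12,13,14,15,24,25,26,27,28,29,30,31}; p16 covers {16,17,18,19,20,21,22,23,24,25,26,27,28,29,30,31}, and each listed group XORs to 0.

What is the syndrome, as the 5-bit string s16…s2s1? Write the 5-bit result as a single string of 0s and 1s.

00000

s1 (pos 1,3,5,7,9,11,13,15,17,19,21,23,25,27,29,31): 0⊕0⊕0⊕0⊕0⊕0⊕1⊕1⊕0⊕0⊕1⊕1⊕1⊕0⊕1⊕0 = 0
s2 (pos 2,3,6,7,10,11,14,15,18,19,22,23,26,27,30,31): 1⊕0⊕0⊕0⊕1⊕0⊕0⊕1⊕1⊕0⊕1⊕1⊕0⊕0⊕0⊕0 = 0
s4 (pos 4,5,6,7,12,13,14,15,20,21,22,23,28,29,30,31): 1⊕0⊕0⊕0⊕0⊕1⊕0⊕1⊕1⊕1⊕1⊕1⊕0⊕1⊕0⊕0 = 0
s8 (pos 8,9,10,11,12,13,14,15,24,25,26,27,28,29,30,31): 1⊕0⊕1⊕0⊕0⊕1⊕0⊕1⊕0⊕1⊕0⊕0⊕0⊕1⊕0⊕0 = 0
s16 (pos 16,17,18,19,20,21,22,23,24,25,26,27,28,29,30,31): 1⊕0⊕1⊕0⊕1⊕1⊕1⊕1⊕0⊕1⊕0⊕0⊕0⊕1⊕0⊕0 = 0
Syndrome s16…s1 = 00000 → no error.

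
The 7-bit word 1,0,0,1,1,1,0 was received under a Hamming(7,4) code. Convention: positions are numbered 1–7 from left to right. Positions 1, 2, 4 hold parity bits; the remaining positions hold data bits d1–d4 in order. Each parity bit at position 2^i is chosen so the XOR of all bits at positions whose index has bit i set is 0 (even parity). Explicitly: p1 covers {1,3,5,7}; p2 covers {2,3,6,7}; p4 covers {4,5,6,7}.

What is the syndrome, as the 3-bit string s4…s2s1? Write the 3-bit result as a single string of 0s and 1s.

110

s1 (pos 1,3,5,7): 1⊕0⊕1⊕0 = 0
s2 (pos 2,3,6,7): 0⊕0⊕1⊕0 = 1
s4 (pos 4,5,6,7): 1⊕1⊕1⊕0 = 1
Syndrome s4…s1 = 110 → error at position 6.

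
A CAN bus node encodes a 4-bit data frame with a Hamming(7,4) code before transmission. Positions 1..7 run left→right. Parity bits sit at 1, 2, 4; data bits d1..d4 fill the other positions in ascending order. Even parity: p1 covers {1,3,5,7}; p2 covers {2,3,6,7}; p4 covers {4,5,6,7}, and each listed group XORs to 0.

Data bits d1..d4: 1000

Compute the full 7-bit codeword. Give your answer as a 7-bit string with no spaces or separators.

1110000

Place data at non-parity positions: p1 p2 1 p4 0 0 0
p1 (pos 1,3,5,7): XOR of data positions = 1⊕0⊕0 = 1
p2 (pos 2,3,6,7): XOR of data positions = 1⊕0⊕0 = 1
p4 (pos 4,5,6,7): XOR of data positions = 0⊕0⊕0 = 0
Codeword: 1110000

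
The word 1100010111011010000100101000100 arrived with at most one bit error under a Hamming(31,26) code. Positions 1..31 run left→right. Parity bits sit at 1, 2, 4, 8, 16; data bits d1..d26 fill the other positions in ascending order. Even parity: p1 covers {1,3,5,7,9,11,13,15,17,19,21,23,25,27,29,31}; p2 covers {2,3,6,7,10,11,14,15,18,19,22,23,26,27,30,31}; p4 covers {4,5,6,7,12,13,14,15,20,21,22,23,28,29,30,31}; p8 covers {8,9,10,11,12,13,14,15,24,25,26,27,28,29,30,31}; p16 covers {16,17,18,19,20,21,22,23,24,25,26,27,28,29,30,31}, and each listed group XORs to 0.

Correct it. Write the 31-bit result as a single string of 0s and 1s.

1100011111011010000100101000100

s1 (pos 1,3,5,7,9,11,13,15,17,19,21,23,25,27,29,31): 1⊕0⊕0⊕0⊕1⊕0⊕1⊕1⊕0⊕0⊕0⊕1⊕1⊕0⊕1⊕0 = 1
s2 (pos 2,3,6,7,10,11,14,15,18,19,22,23,26,27,30,31): 1⊕0⊕1⊕0⊕1⊕0⊕0⊕1⊕0⊕0⊕0⊕1⊕0⊕0⊕0⊕0 = 1
s4 (pos 4,5,6,7,12,13,14,15,20,21,22,23,28,29,30,31): 0⊕0⊕1⊕0⊕1⊕1⊕0⊕1⊕1⊕0⊕0⊕1⊕0⊕1⊕0⊕0 = 1
s8 (pos 8,9,10,11,12,13,14,15,24,25,26,27,28,29,30,31): 1⊕1⊕1⊕0⊕1⊕1⊕0⊕1⊕0⊕1⊕0⊕0⊕0⊕1⊕0⊕0 = 0
s16 (pos 16,17,18,19,20,21,22,23,24,25,26,27,28,29,30,31): 0⊕0⊕0⊕0⊕1⊕0⊕0⊕1⊕0⊕1⊕0⊕0⊕0⊕1⊕0⊕0 = 0
Syndrome s16…s1 = 00111 → error at position 7.
Flip position 7: 1100010111011010000100101000100 → 1100011111011010000100101000100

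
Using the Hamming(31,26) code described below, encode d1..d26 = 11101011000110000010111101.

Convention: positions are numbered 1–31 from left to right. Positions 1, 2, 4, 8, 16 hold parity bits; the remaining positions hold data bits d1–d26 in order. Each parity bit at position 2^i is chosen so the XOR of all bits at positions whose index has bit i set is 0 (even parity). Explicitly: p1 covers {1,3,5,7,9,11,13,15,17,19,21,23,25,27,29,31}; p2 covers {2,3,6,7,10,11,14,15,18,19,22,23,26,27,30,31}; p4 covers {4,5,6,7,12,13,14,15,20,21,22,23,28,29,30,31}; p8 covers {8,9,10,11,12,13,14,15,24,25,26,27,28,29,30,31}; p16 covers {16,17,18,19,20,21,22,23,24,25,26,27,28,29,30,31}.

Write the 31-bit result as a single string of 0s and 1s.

Place data at non-parity positions: p1 p2 1 p4 1 1 0 p8 1 0 1 1 0 0 0 p16 1 1 0 0 0 0 0 1 0 1 1 1 1 0 1
p1 (pos 1,3,5,7,9,11,13,15,17,19,21,23,25,27,29,31): XOR of data positions = 1⊕1⊕0⊕1⊕1⊕0⊕0⊕1⊕0⊕0⊕0⊕0⊕1⊕1⊕1 = 0
p2 (pos 2,3,6,7,10,11,14,15,18,19,22,23,26,27,30,31): XOR of data positions = 1⊕1⊕0⊕0⊕1⊕0⊕0⊕1⊕0⊕0⊕0⊕1⊕1⊕0⊕1 = 1
p4 (pos 4,5,6,7,12,13,14,15,20,21,22,23,28,29,30,31): XOR of data positions = 1⊕1⊕0⊕1⊕0⊕0⊕0⊕0⊕0⊕0⊕0⊕1⊕1⊕0⊕1 = 0
p8 (pos 8,9,10,11,12,13,14,15,24,25,26,27,28,29,30,31): XOR of data positions = 1⊕0⊕1⊕1⊕0⊕0⊕0⊕1⊕0⊕1⊕1⊕1⊕1⊕0⊕1 = 1
p16 (pos 16,17,18,19,20,21,22,23,24,25,26,27,28,29,30,31): XOR of data positions = 1⊕1⊕0⊕0⊕0⊕0⊕0⊕1⊕0⊕1⊕1⊕1⊕1⊕0⊕1 = 0
Codeword: 0110110110110000110000010111101

0110110110110000110000010111101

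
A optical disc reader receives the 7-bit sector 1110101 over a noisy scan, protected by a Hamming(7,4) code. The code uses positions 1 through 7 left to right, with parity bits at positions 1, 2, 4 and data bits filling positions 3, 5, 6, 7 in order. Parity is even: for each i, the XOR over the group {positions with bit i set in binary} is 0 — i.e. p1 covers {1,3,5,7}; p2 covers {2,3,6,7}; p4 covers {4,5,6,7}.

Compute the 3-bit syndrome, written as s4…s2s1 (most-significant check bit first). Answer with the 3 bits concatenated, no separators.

010

s1 (pos 1,3,5,7): 1⊕1⊕1⊕1 = 0
s2 (pos 2,3,6,7): 1⊕1⊕0⊕1 = 1
s4 (pos 4,5,6,7): 0⊕1⊕0⊕1 = 0
Syndrome s4…s1 = 010 → error at position 2.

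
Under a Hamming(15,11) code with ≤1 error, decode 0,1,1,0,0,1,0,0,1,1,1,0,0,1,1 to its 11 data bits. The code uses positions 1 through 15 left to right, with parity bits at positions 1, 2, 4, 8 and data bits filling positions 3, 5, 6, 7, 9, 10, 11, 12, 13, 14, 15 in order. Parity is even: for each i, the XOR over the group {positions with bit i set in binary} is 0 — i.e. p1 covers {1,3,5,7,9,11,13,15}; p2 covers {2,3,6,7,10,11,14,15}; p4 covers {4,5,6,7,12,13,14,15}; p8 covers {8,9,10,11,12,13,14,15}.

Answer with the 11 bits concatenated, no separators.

s1 (pos 1,3,5,7,9,11,13,15): 0⊕1⊕0⊕0⊕1⊕1⊕0⊕1 = 0
s2 (pos 2,3,6,7,10,11,14,15): 1⊕1⊕1⊕0⊕1⊕1⊕1⊕1 = 1
s4 (pos 4,5,6,7,12,13,14,15): 0⊕0⊕1⊕0⊕0⊕0⊕1⊕1 = 1
s8 (pos 8,9,10,11,12,13,14,15): 0⊕1⊕1⊕1⊕0⊕0⊕1⊕1 = 1
Syndrome s8…s1 = 1110 → error at position 14.
Flip position 14: 011001001110011 → 011001001110001
Read data bits from positions 3,5,6,7,9,10,11,12,13,14,15: 10101110001

10101110001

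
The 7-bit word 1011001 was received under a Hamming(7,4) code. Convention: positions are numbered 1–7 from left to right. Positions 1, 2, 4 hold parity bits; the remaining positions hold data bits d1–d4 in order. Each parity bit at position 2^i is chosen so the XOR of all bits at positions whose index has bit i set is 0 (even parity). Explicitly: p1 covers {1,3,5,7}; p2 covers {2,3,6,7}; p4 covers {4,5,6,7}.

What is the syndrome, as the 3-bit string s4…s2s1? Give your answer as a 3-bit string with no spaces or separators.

001

s1 (pos 1,3,5,7): 1⊕1⊕0⊕1 = 1
s2 (pos 2,3,6,7): 0⊕1⊕0⊕1 = 0
s4 (pos 4,5,6,7): 1⊕0⊕0⊕1 = 0
Syndrome s4…s1 = 001 → error at position 1.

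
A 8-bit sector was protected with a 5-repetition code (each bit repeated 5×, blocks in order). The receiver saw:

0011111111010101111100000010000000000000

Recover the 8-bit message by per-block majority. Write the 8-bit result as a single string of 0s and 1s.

11010000

Block 1 (00111): 3 ones → 1
Block 2 (11111): 5 ones → 1
Block 3 (01010): 2 ones → 0
Block 4 (11111): 5 ones → 1
Block 5 (00000): 0 ones → 0
Block 6 (01000): 1 one → 0
Block 7 (00000): 0 ones → 0
Block 8 (00000): 0 ones → 0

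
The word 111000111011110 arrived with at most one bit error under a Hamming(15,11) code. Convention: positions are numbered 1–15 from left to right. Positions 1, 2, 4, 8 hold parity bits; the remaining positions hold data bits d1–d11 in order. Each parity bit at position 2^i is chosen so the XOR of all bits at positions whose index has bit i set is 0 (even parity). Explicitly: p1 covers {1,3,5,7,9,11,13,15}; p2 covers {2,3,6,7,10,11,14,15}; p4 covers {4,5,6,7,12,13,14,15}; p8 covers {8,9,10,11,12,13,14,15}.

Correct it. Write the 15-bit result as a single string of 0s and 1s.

s1 (pos 1,3,5,7,9,11,13,15): 1⊕1⊕0⊕1⊕1⊕1⊕1⊕0 = 0
s2 (pos 2,3,6,7,10,11,14,15): 1⊕1⊕0⊕1⊕0⊕1⊕1⊕0 = 1
s4 (pos 4,5,6,7,12,13,14,15): 0⊕0⊕0⊕1⊕1⊕1⊕1⊕0 = 0
s8 (pos 8,9,10,11,12,13,14,15): 1⊕1⊕0⊕1⊕1⊕1⊕1⊕0 = 0
Syndrome s8…s1 = 0010 → error at position 2.
Flip position 2: 111000111011110 → 101000111011110

101000111011110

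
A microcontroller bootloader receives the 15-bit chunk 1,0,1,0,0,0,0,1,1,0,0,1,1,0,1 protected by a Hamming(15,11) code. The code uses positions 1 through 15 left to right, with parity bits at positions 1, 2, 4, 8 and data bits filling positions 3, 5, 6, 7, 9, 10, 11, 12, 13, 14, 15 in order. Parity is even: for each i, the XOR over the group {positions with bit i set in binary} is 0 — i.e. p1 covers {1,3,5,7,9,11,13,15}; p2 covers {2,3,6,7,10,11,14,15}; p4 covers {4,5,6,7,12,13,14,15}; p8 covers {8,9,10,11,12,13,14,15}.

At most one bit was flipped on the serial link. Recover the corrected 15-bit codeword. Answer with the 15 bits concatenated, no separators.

101000011001001

s1 (pos 1,3,5,7,9,11,13,15): 1⊕1⊕0⊕0⊕1⊕0⊕1⊕1 = 1
s2 (pos 2,3,6,7,10,11,14,15): 0⊕1⊕0⊕0⊕0⊕0⊕0⊕1 = 0
s4 (pos 4,5,6,7,12,13,14,15): 0⊕0⊕0⊕0⊕1⊕1⊕0⊕1 = 1
s8 (pos 8,9,10,11,12,13,14,15): 1⊕1⊕0⊕0⊕1⊕1⊕0⊕1 = 1
Syndrome s8…s1 = 1101 → error at position 13.
Flip position 13: 101000011001101 → 101000011001001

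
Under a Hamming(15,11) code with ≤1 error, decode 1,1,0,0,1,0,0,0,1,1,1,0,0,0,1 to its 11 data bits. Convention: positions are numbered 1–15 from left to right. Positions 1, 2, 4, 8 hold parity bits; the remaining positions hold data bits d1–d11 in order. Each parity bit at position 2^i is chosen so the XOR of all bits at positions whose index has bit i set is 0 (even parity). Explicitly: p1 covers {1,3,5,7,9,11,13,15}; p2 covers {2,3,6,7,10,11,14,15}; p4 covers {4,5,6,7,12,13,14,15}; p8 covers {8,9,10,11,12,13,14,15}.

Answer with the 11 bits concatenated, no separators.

s1 (pos 1,3,5,7,9,11,13,15): 1⊕0⊕1⊕0⊕1⊕1⊕0⊕1 = 1
s2 (pos 2,3,6,7,10,11,14,15): 1⊕0⊕0⊕0⊕1⊕1⊕0⊕1 = 0
s4 (pos 4,5,6,7,12,13,14,15): 0⊕1⊕0⊕0⊕0⊕0⊕0⊕1 = 0
s8 (pos 8,9,10,11,12,13,14,15): 0⊕1⊕1⊕1⊕0⊕0⊕0⊕1 = 0
Syndrome s8…s1 = 0001 → error at position 1.
Flip position 1: 110010001110001 → 010010001110001
Read data bits from positions 3,5,6,7,9,10,11,12,13,14,15: 01001110001

01001110001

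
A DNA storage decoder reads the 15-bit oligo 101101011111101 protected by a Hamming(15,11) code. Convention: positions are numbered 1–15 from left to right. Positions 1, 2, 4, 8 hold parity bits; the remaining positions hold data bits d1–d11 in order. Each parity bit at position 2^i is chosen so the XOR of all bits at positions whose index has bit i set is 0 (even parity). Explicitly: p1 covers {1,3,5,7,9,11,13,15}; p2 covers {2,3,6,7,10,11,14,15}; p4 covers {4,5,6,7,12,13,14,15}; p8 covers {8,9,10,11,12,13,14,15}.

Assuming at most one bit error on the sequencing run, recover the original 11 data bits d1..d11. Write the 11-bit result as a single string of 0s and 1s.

s1 (pos 1,3,5,7,9,11,13,15): 1⊕1⊕0⊕0⊕1⊕1⊕1⊕1 = 0
s2 (pos 2,3,6,7,10,11,14,15): 0⊕1⊕1⊕0⊕1⊕1⊕0⊕1 = 1
s4 (pos 4,5,6,7,12,13,14,15): 1⊕0⊕1⊕0⊕1⊕1⊕0⊕1 = 1
s8 (pos 8,9,10,11,12,13,14,15): 1⊕1⊕1⊕1⊕1⊕1⊕0⊕1 = 1
Syndrome s8…s1 = 1110 → error at position 14.
Flip position 14: 101101011111101 → 101101011111111
Read data bits from positions 3,5,6,7,9,10,11,12,13,14,15: 10101111111

10101111111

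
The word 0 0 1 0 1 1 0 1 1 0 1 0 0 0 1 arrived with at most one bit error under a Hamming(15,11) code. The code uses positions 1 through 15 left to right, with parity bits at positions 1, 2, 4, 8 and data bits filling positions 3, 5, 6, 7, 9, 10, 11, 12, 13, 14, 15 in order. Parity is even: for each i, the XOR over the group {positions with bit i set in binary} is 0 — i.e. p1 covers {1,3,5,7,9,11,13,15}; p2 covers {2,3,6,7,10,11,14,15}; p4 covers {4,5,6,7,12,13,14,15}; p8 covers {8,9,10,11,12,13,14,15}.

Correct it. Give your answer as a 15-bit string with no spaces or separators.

s1 (pos 1,3,5,7,9,11,13,15): 0⊕1⊕1⊕0⊕1⊕1⊕0⊕1 = 1
s2 (pos 2,3,6,7,10,11,14,15): 0⊕1⊕1⊕0⊕0⊕1⊕0⊕1 = 0
s4 (pos 4,5,6,7,12,13,14,15): 0⊕1⊕1⊕0⊕0⊕0⊕0⊕1 = 1
s8 (pos 8,9,10,11,12,13,14,15): 1⊕1⊕0⊕1⊕0⊕0⊕0⊕1 = 0
Syndrome s8…s1 = 0101 → error at position 5.
Flip position 5: 001011011010001 → 001001011010001

001001011010001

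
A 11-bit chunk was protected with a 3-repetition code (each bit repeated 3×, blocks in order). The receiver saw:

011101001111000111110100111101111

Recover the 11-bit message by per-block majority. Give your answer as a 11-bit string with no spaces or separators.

11010110111

Block 1 (011): 2 ones → 1
Block 2 (101): 2 ones → 1
Block 3 (001): 1 one → 0
Block 4 (111): 3 ones → 1
Block 5 (000): 0 ones → 0
Block 6 (111): 3 ones → 1
Block 7 (110): 2 ones → 1
Block 8 (100): 1 one → 0
Block 9 (111): 3 ones → 1
Block 10 (101): 2 ones → 1
Block 11 (111): 3 ones → 1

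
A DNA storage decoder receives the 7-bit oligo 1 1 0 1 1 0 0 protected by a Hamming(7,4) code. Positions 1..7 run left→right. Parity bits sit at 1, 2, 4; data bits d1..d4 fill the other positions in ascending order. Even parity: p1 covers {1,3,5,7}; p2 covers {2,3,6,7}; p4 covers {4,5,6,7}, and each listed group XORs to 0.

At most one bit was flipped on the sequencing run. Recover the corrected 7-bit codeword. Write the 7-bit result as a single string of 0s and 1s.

s1 (pos 1,3,5,7): 1⊕0⊕1⊕0 = 0
s2 (pos 2,3,6,7): 1⊕0⊕0⊕0 = 1
s4 (pos 4,5,6,7): 1⊕1⊕0⊕0 = 0
Syndrome s4…s1 = 010 → error at position 2.
Flip position 2: 1101100 → 1001100

1001100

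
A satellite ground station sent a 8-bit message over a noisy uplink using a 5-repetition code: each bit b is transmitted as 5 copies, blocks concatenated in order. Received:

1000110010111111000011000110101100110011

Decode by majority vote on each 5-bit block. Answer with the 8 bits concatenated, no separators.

00100111

Block 1 (10001): 2 ones → 0
Block 2 (10010): 2 ones → 0
Block 3 (11111): 5 ones → 1
Block 4 (10000): 1 one → 0
Block 5 (11000): 2 ones → 0
Block 6 (11010): 3 ones → 1
Block 7 (11001): 3 ones → 1
Block 8 (10011): 3 ones → 1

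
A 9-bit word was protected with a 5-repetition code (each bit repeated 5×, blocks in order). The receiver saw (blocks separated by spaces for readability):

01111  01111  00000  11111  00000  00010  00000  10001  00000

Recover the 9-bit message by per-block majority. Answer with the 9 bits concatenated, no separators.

110100000

Block 1 (01111): 4 ones → 1
Block 2 (01111): 4 ones → 1
Block 3 (00000): 0 ones → 0
Block 4 (11111): 5 ones → 1
Block 5 (00000): 0 ones → 0
Block 6 (00010): 1 one → 0
Block 7 (00000): 0 ones → 0
Block 8 (10001): 2 ones → 0
Block 9 (00000): 0 ones → 0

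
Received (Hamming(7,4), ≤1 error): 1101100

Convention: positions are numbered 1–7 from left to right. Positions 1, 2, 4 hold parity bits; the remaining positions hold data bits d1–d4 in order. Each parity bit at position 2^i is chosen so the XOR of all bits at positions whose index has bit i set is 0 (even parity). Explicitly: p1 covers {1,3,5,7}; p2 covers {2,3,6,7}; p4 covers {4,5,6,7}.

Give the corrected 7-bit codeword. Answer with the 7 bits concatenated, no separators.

s1 (pos 1,3,5,7): 1⊕0⊕1⊕0 = 0
s2 (pos 2,3,6,7): 1⊕0⊕0⊕0 = 1
s4 (pos 4,5,6,7): 1⊕1⊕0⊕0 = 0
Syndrome s4…s1 = 010 → error at position 2.
Flip position 2: 1101100 → 1001100

1001100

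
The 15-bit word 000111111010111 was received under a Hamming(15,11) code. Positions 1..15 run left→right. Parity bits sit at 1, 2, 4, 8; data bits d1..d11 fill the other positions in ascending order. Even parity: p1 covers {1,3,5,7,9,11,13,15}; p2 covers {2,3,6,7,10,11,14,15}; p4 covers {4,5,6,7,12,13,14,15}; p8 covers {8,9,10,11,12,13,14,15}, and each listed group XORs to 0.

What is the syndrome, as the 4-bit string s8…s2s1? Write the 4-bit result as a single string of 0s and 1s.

s1 (pos 1,3,5,7,9,11,13,15): 0⊕0⊕1⊕1⊕1⊕1⊕1⊕1 = 0
s2 (pos 2,3,6,7,10,11,14,15): 0⊕0⊕1⊕1⊕0⊕1⊕1⊕1 = 1
s4 (pos 4,5,6,7,12,13,14,15): 1⊕1⊕1⊕1⊕0⊕1⊕1⊕1 = 1
s8 (pos 8,9,10,11,12,13,14,15): 1⊕1⊕0⊕1⊕0⊕1⊕1⊕1 = 0
Syndrome s8…s1 = 0110 → error at position 6.

0110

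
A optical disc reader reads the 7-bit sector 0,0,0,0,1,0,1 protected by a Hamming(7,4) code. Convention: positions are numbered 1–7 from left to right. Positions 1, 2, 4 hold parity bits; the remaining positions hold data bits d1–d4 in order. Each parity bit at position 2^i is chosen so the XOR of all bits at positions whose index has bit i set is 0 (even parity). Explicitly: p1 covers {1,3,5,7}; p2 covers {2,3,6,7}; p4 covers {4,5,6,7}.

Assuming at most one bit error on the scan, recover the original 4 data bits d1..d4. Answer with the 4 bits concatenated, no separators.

s1 (pos 1,3,5,7): 0⊕0⊕1⊕1 = 0
s2 (pos 2,3,6,7): 0⊕0⊕0⊕1 = 1
s4 (pos 4,5,6,7): 0⊕1⊕0⊕1 = 0
Syndrome s4…s1 = 010 → error at position 2.
Flip position 2: 0000101 → 0100101
Read data bits from positions 3,5,6,7: 0101

0101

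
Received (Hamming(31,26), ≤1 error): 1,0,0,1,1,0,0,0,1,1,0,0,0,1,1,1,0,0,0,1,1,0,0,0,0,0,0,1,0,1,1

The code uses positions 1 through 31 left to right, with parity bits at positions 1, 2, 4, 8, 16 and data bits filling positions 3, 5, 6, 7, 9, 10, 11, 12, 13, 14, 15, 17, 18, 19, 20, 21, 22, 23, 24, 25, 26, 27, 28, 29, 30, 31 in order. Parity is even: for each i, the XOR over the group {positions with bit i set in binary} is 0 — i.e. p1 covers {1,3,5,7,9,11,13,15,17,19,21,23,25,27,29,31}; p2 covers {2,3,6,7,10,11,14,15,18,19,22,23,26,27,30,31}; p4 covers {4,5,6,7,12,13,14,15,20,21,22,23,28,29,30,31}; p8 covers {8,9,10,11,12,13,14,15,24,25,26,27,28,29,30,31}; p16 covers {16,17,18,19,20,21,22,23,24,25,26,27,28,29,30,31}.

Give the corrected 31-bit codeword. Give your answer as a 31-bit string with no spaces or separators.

s1 (pos 1,3,5,7,9,11,13,15,17,19,21,23,25,27,29,31): 1⊕0⊕1⊕0⊕1⊕0⊕0⊕1⊕0⊕0⊕1⊕0⊕0⊕0⊕0⊕1 = 0
s2 (pos 2,3,6,7,10,11,14,15,18,19,22,23,26,27,30,31): 0⊕0⊕0⊕0⊕1⊕0⊕1⊕1⊕0⊕0⊕0⊕0⊕0⊕0⊕1⊕1 = 1
s4 (pos 4,5,6,7,12,13,14,15,20,21,22,23,28,29,30,31): 1⊕1⊕0⊕0⊕0⊕0⊕1⊕1⊕1⊕1⊕0⊕0⊕1⊕0⊕1⊕1 = 1
s8 (pos 8,9,10,11,12,13,14,15,24,25,26,27,28,29,30,31): 0⊕1⊕1⊕0⊕0⊕0⊕1⊕1⊕0⊕0⊕0⊕0⊕1⊕0⊕1⊕1 = 1
s16 (pos 16,17,18,19,20,21,22,23,24,25,26,27,28,29,30,31): 1⊕0⊕0⊕0⊕1⊕1⊕0⊕0⊕0⊕0⊕0⊕0⊕1⊕0⊕1⊕1 = 0
Syndrome s16…s1 = 01110 → error at position 14.
Flip position 14: 1001100011000111000110000001011 → 1001100011000011000110000001011

1001100011000011000110000001011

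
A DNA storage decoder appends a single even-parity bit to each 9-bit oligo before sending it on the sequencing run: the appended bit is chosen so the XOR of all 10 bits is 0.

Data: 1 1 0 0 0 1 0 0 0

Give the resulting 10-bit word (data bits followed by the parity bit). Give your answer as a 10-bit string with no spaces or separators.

XOR of the 9 data bits: 1⊕1⊕0⊕0⊕0⊕1⊕0⊕0⊕0 = 1
Parity bit = 1 (so all 10 bits XOR to 0).

1100010001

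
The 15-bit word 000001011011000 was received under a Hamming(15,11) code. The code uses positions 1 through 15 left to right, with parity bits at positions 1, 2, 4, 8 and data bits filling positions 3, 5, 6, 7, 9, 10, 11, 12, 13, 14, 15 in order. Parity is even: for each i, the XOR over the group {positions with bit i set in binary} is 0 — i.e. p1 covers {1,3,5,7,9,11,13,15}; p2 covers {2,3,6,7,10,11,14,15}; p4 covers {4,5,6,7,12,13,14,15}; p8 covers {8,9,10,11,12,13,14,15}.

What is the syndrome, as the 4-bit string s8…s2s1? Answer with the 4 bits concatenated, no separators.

0000

s1 (pos 1,3,5,7,9,11,13,15): 0⊕0⊕0⊕0⊕1⊕1⊕0⊕0 = 0
s2 (pos 2,3,6,7,10,11,14,15): 0⊕0⊕1⊕0⊕0⊕1⊕0⊕0 = 0
s4 (pos 4,5,6,7,12,13,14,15): 0⊕0⊕1⊕0⊕1⊕0⊕0⊕0 = 0
s8 (pos 8,9,10,11,12,13,14,15): 1⊕1⊕0⊕1⊕1⊕0⊕0⊕0 = 0
Syndrome s8…s1 = 0000 → no error.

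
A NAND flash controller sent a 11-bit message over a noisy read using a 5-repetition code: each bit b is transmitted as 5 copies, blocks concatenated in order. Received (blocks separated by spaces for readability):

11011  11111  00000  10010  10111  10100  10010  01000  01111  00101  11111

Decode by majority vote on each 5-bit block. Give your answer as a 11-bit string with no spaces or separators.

Block 1 (11011): 4 ones → 1
Block 2 (11111): 5 ones → 1
Block 3 (00000): 0 ones → 0
Block 4 (10010): 2 ones → 0
Block 5 (10111): 4 ones → 1
Block 6 (10100): 2 ones → 0
Block 7 (10010): 2 ones → 0
Block 8 (01000): 1 one → 0
Block 9 (01111): 4 ones → 1
Block 10 (00101): 2 ones → 0
Block 11 (11111): 5 ones → 1

11001000101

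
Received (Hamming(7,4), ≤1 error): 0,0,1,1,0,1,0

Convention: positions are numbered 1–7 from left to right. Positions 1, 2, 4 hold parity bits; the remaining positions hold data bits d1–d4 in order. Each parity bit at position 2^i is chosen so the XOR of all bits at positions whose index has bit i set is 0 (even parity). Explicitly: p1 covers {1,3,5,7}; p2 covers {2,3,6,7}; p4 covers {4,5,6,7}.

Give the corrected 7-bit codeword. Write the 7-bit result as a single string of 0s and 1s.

s1 (pos 1,3,5,7): 0⊕1⊕0⊕0 = 1
s2 (pos 2,3,6,7): 0⊕1⊕1⊕0 = 0
s4 (pos 4,5,6,7): 1⊕0⊕1⊕0 = 0
Syndrome s4…s1 = 001 → error at position 1.
Flip position 1: 0011010 → 1011010

1011010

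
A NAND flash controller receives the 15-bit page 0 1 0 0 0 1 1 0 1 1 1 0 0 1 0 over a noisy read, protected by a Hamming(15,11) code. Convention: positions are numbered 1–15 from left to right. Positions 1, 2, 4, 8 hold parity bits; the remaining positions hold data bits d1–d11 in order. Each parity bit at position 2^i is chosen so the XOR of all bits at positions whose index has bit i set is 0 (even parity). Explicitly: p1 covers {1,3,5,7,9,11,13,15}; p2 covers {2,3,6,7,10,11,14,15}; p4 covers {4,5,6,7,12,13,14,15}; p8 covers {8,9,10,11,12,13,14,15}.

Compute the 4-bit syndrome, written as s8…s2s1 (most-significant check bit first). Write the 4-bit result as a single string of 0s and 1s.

s1 (pos 1,3,5,7,9,11,13,15): 0⊕0⊕0⊕1⊕1⊕1⊕0⊕0 = 1
s2 (pos 2,3,6,7,10,11,14,15): 1⊕0⊕1⊕1⊕1⊕1⊕1⊕0 = 0
s4 (pos 4,5,6,7,12,13,14,15): 0⊕0⊕1⊕1⊕0⊕0⊕1⊕0 = 1
s8 (pos 8,9,10,11,12,13,14,15): 0⊕1⊕1⊕1⊕0⊕0⊕1⊕0 = 0
Syndrome s8…s1 = 0101 → error at position 5.

0101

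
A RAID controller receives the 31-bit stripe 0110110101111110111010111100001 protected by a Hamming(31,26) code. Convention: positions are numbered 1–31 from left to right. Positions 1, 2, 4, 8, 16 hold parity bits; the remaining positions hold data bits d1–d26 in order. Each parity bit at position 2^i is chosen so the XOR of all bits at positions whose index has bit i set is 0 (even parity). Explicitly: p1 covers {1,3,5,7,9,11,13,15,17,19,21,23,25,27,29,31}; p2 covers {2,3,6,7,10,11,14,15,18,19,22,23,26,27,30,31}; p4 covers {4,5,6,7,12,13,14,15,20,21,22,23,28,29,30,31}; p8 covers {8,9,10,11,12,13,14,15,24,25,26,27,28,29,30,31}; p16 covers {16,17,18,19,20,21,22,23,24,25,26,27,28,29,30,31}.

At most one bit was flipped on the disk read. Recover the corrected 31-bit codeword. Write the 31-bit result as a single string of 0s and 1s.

0110110101111110111010111100101

s1 (pos 1,3,5,7,9,11,13,15,17,19,21,23,25,27,29,31): 0⊕1⊕1⊕0⊕0⊕1⊕1⊕1⊕1⊕1⊕1⊕1⊕1⊕0⊕0⊕1 = 1
s2 (pos 2,3,6,7,10,11,14,15,18,19,22,23,26,27,30,31): 1⊕1⊕1⊕0⊕1⊕1⊕1⊕1⊕1⊕1⊕0⊕1⊕1⊕0⊕0⊕1 = 0
s4 (pos 4,5,6,7,12,13,14,15,20,21,22,23,28,29,30,31): 0⊕1⊕1⊕0⊕1⊕1⊕1⊕1⊕0⊕1⊕0⊕1⊕0⊕0⊕0⊕1 = 1
s8 (pos 8,9,10,11,12,13,14,15,24,25,26,27,28,29,30,31): 1⊕0⊕1⊕1⊕1⊕1⊕1⊕1⊕1⊕1⊕1⊕0⊕0⊕0⊕0⊕1 = 1
s16 (pos 16,17,18,19,20,21,22,23,24,25,26,27,28,29,30,31): 0⊕1⊕1⊕1⊕0⊕1⊕0⊕1⊕1⊕1⊕1⊕0⊕0⊕0⊕0⊕1 = 1
Syndrome s16…s1 = 11101 → error at position 29.
Flip position 29: 0110110101111110111010111100001 → 0110110101111110111010111100101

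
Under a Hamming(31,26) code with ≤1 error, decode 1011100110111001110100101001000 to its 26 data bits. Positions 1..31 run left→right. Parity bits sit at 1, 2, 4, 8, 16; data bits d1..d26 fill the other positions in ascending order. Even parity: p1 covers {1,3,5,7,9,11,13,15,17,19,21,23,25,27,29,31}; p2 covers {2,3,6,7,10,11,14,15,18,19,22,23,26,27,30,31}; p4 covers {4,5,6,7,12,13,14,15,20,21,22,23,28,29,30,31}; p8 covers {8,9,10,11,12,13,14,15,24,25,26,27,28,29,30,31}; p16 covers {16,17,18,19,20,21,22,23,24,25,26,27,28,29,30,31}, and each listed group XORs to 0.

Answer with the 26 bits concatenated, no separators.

11001011100110100101001100

s1 (pos 1,3,5,7,9,11,13,15,17,19,21,23,25,27,29,31): 1⊕1⊕1⊕0⊕1⊕1⊕1⊕0⊕1⊕0⊕0⊕1⊕1⊕0⊕0⊕0 = 1
s2 (pos 2,3,6,7,10,11,14,15,18,19,22,23,26,27,30,31): 0⊕1⊕0⊕0⊕0⊕1⊕0⊕0⊕1⊕0⊕0⊕1⊕0⊕0⊕0⊕0 = 0
s4 (pos 4,5,6,7,12,13,14,15,20,21,22,23,28,29,30,31): 1⊕1⊕0⊕0⊕1⊕1⊕0⊕0⊕1⊕0⊕0⊕1⊕1⊕0⊕0⊕0 = 1
s8 (pos 8,9,10,11,12,13,14,15,24,25,26,27,28,29,30,31): 1⊕1⊕0⊕1⊕1⊕1⊕0⊕0⊕0⊕1⊕0⊕0⊕1⊕0⊕0⊕0 = 1
s16 (pos 16,17,18,19,20,21,22,23,24,25,26,27,28,29,30,31): 1⊕1⊕1⊕0⊕1⊕0⊕0⊕1⊕0⊕1⊕0⊕0⊕1⊕0⊕0⊕0 = 1
Syndrome s16…s1 = 11101 → error at position 29.
Flip position 29: 1011100110111001110100101001000 → 1011100110111001110100101001100
Read data bits from positions 3,5,6,7,9,10,11,12,13,14,15,17,18,19,20,21,22,23,24,25,26,27,28,29,30,31: 11001011100110100101001100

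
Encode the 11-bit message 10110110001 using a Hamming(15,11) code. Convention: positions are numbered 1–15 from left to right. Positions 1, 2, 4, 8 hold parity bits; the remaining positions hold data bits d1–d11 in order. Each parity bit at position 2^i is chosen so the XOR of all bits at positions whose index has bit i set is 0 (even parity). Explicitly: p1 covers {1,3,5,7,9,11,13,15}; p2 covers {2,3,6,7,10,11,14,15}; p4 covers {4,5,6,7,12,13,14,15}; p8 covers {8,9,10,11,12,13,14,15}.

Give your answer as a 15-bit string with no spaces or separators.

001101110110001

Place data at non-parity positions: p1 p2 1 p4 0 1 1 p8 0 1 1 0 0 0 1
p1 (pos 1,3,5,7,9,11,13,15): XOR of data positions = 1⊕0⊕1⊕0⊕1⊕0⊕1 = 0
p2 (pos 2,3,6,7,10,11,14,15): XOR of data positions = 1⊕1⊕1⊕1⊕1⊕0⊕1 = 0
p4 (pos 4,5,6,7,12,13,14,15): XOR of data positions = 0⊕1⊕1⊕0⊕0⊕0⊕1 = 1
p8 (pos 8,9,10,11,12,13,14,15): XOR of data positions = 0⊕1⊕1⊕0⊕0⊕0⊕1 = 1
Codeword: 001101110110001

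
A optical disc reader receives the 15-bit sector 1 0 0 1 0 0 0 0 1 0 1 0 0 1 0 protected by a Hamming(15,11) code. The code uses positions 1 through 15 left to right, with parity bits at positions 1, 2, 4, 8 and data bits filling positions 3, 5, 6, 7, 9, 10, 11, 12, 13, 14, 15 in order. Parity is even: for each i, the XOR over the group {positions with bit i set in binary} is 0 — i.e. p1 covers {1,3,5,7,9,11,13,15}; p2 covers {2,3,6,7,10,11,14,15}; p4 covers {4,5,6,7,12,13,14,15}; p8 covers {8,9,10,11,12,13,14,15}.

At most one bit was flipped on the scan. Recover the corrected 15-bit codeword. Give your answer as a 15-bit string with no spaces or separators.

s1 (pos 1,3,5,7,9,11,13,15): 1⊕0⊕0⊕0⊕1⊕1⊕0⊕0 = 1
s2 (pos 2,3,6,7,10,11,14,15): 0⊕0⊕0⊕0⊕0⊕1⊕1⊕0 = 0
s4 (pos 4,5,6,7,12,13,14,15): 1⊕0⊕0⊕0⊕0⊕0⊕1⊕0 = 0
s8 (pos 8,9,10,11,12,13,14,15): 0⊕1⊕0⊕1⊕0⊕0⊕1⊕0 = 1
Syndrome s8…s1 = 1001 → error at position 9.
Flip position 9: 100100001010010 → 100100000010010

100100000010010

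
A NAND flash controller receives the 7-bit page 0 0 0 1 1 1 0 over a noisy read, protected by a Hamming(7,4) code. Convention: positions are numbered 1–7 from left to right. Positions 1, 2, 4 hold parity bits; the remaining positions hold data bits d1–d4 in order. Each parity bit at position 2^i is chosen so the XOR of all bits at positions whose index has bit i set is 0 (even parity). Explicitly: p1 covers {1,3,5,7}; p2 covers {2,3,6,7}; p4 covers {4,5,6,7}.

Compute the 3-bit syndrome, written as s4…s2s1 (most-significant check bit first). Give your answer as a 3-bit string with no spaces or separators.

111

s1 (pos 1,3,5,7): 0⊕0⊕1⊕0 = 1
s2 (pos 2,3,6,7): 0⊕0⊕1⊕0 = 1
s4 (pos 4,5,6,7): 1⊕1⊕1⊕0 = 1
Syndrome s4…s1 = 111 → error at position 7.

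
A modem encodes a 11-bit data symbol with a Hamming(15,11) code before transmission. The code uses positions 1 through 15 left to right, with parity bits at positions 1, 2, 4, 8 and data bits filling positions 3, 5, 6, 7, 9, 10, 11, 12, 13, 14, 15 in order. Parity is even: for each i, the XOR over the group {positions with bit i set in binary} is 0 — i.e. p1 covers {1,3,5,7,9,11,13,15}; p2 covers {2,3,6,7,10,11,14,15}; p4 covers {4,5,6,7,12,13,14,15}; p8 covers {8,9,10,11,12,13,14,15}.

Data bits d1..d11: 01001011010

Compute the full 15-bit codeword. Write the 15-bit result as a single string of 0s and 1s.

100110001011010

Place data at non-parity positions: p1 p2 0 p4 1 0 0 p8 1 0 1 1 0 1 0
p1 (pos 1,3,5,7,9,11,13,15): XOR of data positions = 0⊕1⊕0⊕1⊕1⊕0⊕0 = 1
p2 (pos 2,3,6,7,10,11,14,15): XOR of data positions = 0⊕0⊕0⊕0⊕1⊕1⊕0 = 0
p4 (pos 4,5,6,7,12,13,14,15): XOR of data positions = 1⊕0⊕0⊕1⊕0⊕1⊕0 = 1
p8 (pos 8,9,10,11,12,13,14,15): XOR of data positions = 1⊕0⊕1⊕1⊕0⊕1⊕0 = 0
Codeword: 100110001011010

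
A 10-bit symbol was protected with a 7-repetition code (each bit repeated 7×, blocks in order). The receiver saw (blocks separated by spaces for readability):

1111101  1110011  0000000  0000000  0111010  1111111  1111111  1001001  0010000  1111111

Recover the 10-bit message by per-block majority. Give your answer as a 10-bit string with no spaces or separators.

Block 1 (1111101): 6 ones → 1
Block 2 (1110011): 5 ones → 1
Block 3 (0000000): 0 ones → 0
Block 4 (0000000): 0 ones → 0
Block 5 (0111010): 4 ones → 1
Block 6 (1111111): 7 ones → 1
Block 7 (1111111): 7 ones → 1
Block 8 (1001001): 3 ones → 0
Block 9 (0010000): 1 one → 0
Block 10 (1111111): 7 ones → 1

1100111001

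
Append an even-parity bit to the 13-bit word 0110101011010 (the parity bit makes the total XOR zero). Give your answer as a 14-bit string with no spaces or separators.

XOR of the 13 data bits: 0⊕1⊕1⊕0⊕1⊕0⊕1⊕0⊕1⊕1⊕0⊕1⊕0 = 1
Parity bit = 1 (so all 14 bits XOR to 0).

01101010110101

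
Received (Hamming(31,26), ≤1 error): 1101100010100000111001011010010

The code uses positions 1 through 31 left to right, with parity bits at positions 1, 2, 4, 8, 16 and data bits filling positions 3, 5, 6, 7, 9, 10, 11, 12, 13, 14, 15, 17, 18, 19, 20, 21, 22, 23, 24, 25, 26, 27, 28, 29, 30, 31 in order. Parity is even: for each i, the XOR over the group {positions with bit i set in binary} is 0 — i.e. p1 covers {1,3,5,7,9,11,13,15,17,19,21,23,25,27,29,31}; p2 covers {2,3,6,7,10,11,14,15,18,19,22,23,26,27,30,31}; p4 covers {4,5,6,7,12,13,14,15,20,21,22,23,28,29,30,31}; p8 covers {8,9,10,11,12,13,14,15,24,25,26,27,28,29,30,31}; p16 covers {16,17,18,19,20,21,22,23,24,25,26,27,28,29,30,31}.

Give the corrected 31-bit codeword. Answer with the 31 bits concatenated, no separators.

1001100010100000111001011010010

s1 (pos 1,3,5,7,9,11,13,15,17,19,21,23,25,27,29,31): 1⊕0⊕1⊕0⊕1⊕1⊕0⊕0⊕1⊕1⊕0⊕0⊕1⊕1⊕0⊕0 = 0
s2 (pos 2,3,6,7,10,11,14,15,18,19,22,23,26,27,30,31): 1⊕0⊕0⊕0⊕0⊕1⊕0⊕0⊕1⊕1⊕1⊕0⊕0⊕1⊕1⊕0 = 1
s4 (pos 4,5,6,7,12,13,14,15,20,21,22,23,28,29,30,31): 1⊕1⊕0⊕0⊕0⊕0⊕0⊕0⊕0⊕0⊕1⊕0⊕0⊕0⊕1⊕0 = 0
s8 (pos 8,9,10,11,12,13,14,15,24,25,26,27,28,29,30,31): 0⊕1⊕0⊕1⊕0⊕0⊕0⊕0⊕1⊕1⊕0⊕1⊕0⊕0⊕1⊕0 = 0
s16 (pos 16,17,18,19,20,21,22,23,24,25,26,27,28,29,30,31): 0⊕1⊕1⊕1⊕0⊕0⊕1⊕0⊕1⊕1⊕0⊕1⊕0⊕0⊕1⊕0 = 0
Syndrome s16…s1 = 00010 → error at position 2.
Flip position 2: 1101100010100000111001011010010 → 1001100010100000111001011010010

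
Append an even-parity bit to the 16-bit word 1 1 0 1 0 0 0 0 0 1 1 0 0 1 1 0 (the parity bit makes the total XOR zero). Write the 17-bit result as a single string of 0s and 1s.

11010000011001101

XOR of the 16 data bits: 1⊕1⊕0⊕1⊕0⊕0⊕0⊕0⊕0⊕1⊕1⊕0⊕0⊕1⊕1⊕0 = 1
Parity bit = 1 (so all 17 bits XOR to 0).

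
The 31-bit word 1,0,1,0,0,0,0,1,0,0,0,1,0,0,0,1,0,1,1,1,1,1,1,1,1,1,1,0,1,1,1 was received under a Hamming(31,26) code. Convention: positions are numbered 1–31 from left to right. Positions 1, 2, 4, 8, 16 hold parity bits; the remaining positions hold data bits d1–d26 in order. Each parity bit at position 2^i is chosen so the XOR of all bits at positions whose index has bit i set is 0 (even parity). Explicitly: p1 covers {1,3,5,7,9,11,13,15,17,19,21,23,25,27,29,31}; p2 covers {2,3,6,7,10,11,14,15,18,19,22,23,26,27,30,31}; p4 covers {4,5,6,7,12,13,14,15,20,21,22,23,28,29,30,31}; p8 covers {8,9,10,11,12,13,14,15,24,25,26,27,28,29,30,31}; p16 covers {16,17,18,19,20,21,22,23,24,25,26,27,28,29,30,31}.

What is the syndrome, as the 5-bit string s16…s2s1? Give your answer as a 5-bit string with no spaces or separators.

01011

s1 (pos 1,3,5,7,9,11,13,15,17,19,21,23,25,27,29,31): 1⊕1⊕0⊕0⊕0⊕0⊕0⊕0⊕0⊕1⊕1⊕1⊕1⊕1⊕1⊕1 = 1
s2 (pos 2,3,6,7,10,11,14,15,18,19,22,23,26,27,30,31): 0⊕1⊕0⊕0⊕0⊕0⊕0⊕0⊕1⊕1⊕1⊕1⊕1⊕1⊕1⊕1 = 1
s4 (pos 4,5,6,7,12,13,14,15,20,21,22,23,28,29,30,31): 0⊕0⊕0⊕0⊕1⊕0⊕0⊕0⊕1⊕1⊕1⊕1⊕0⊕1⊕1⊕1 = 0
s8 (pos 8,9,10,11,12,13,14,15,24,25,26,27,28,29,30,31): 1⊕0⊕0⊕0⊕1⊕0⊕0⊕0⊕1⊕1⊕1⊕1⊕0⊕1⊕1⊕1 = 1
s16 (pos 16,17,18,19,20,21,22,23,24,25,26,27,28,29,30,31): 1⊕0⊕1⊕1⊕1⊕1⊕1⊕1⊕1⊕1⊕1⊕1⊕0⊕1⊕1⊕1 = 0
Syndrome s16…s1 = 01011 → error at position 11.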